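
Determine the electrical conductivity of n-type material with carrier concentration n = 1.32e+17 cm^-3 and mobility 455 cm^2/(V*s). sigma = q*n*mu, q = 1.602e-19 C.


Step 1: sigma = q * n * mu
Step 2: sigma = 1.602e-19 * 1.32e+17 * 455
Step 3: sigma = 9.622e+00 S/cm

9.622e+00


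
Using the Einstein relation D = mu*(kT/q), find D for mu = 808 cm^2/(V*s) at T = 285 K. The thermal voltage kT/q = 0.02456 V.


Step 1: D = mu * (kT/q)
Step 2: D = 808 * 0.02456
Step 3: D = 19.84 cm^2/s

19.84


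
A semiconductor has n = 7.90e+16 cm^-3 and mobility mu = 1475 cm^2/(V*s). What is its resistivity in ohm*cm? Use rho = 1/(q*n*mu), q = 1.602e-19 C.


Step 1: sigma = q * n * mu = 1.602e-19 * 7.90e+16 * 1475 = 1.86673e+01 S/cm
Step 2: rho = 1 / sigma = 1 / 1.86673e+01 = 0.05357 ohm*cm

0.05357


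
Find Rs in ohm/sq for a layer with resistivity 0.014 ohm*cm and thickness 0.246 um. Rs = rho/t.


Step 1: Convert thickness to cm: t = 0.246 um = 2.4600e-05 cm
Step 2: Rs = rho / t = 0.014 / 2.4600e-05
Step 3: Rs = 569.1 ohm/sq

569.1


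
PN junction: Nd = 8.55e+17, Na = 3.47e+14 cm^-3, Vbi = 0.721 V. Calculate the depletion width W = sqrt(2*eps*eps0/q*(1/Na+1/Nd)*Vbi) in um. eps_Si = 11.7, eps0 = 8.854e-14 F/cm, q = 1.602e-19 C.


Step 1: 1/Na + 1/Nd = 1/3.47e+14 + 1/8.55e+17 = 2.88301e-15
Step 2: 2*eps*eps0/q = 2*11.7*8.854e-14/1.602e-19 = 1.293281e+07
Step 3: W^2 = 1.293281e+07 * 2.88301e-15 * 0.721 = 2.68828e-08
Step 4: W = sqrt(2.68828e-08) = 1.640e-04 cm = 1.64 um

1.64


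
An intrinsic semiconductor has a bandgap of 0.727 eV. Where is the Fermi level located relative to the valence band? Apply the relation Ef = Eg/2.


Step 1: For an intrinsic semiconductor, the Fermi level sits at midgap.
Step 2: Ef = Eg / 2 = 0.727 / 2 = 0.3635 eV

0.3635


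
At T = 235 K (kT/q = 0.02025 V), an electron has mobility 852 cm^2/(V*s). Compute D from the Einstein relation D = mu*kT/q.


Step 1: D = mu * (kT/q)
Step 2: D = 852 * 0.02025
Step 3: D = 17.25 cm^2/s

17.25


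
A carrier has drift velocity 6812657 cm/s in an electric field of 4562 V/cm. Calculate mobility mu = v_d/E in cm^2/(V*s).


Step 1: mu = v_d / E
Step 2: mu = 6812657 / 4562
Step 3: mu = 1493.35 cm^2/(V*s)

1493.35


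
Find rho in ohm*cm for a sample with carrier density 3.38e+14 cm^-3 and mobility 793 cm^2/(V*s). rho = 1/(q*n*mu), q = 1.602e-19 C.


Step 1: sigma = q * n * mu = 1.602e-19 * 3.38e+14 * 793 = 4.29390e-02 S/cm
Step 2: rho = 1 / sigma = 1 / 4.29390e-02 = 23.29 ohm*cm

23.29


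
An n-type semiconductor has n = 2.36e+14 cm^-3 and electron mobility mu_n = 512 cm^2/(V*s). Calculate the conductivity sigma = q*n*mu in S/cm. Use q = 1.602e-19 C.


Step 1: sigma = q * n * mu
Step 2: sigma = 1.602e-19 * 2.36e+14 * 512
Step 3: sigma = 1.936e-02 S/cm

1.936e-02


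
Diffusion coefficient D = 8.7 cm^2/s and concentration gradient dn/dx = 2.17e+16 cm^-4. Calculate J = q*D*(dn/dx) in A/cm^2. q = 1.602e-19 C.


Step 1: J = q * D * (dn/dx)
Step 2: J = 1.602e-19 * 8.7 * 2.17e+16
Step 3: J = 3.02e-02 A/cm^2

3.02e-02


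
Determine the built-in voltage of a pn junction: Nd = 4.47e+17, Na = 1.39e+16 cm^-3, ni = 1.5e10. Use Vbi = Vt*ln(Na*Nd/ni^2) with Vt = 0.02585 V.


Step 1: Compute Na*Nd/ni^2 = 1.39e+16 * 4.47e+17 / (1.5e10)^2 = 2.7615e+13
Step 2: ln(2.7615e+13) = 30.9494
Step 3: Vbi = 0.02585 * 30.9494 = 0.8 V

0.8


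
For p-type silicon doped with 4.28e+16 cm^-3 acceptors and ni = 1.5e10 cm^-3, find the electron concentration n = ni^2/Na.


Step 1: Majority hole concentration p ≈ Na = 4.28e+16 cm^-3
Step 2: n = ni^2 / Na = (1.5e10)^2 / 4.28e+16
Step 3: n = 5.26e+03 cm^-3

5.26e+03


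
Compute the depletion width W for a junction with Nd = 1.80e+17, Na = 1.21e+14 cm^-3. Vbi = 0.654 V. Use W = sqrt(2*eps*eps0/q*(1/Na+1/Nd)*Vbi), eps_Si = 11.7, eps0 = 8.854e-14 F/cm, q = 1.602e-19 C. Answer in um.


Step 1: 1/Na + 1/Nd = 1/1.21e+14 + 1/1.80e+17 = 8.27002e-15
Step 2: 2*eps*eps0/q = 2*11.7*8.854e-14/1.602e-19 = 1.293281e+07
Step 3: W^2 = 1.293281e+07 * 8.27002e-15 * 0.654 = 6.99483e-08
Step 4: W = sqrt(6.99483e-08) = 2.645e-04 cm = 2.645 um

2.645


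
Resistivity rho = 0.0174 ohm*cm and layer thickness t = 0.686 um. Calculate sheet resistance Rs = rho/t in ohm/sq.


Step 1: Convert thickness to cm: t = 0.686 um = 6.8600e-05 cm
Step 2: Rs = rho / t = 0.0174 / 6.8600e-05
Step 3: Rs = 253.6 ohm/sq

253.6


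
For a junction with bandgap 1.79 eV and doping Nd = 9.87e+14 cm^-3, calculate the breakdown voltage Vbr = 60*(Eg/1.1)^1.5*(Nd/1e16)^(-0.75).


Step 1: Eg/1.1 = 1.79/1.1 = 1.627273
Step 2: (Eg/1.1)^1.5 = 1.627273^1.5 = 2.075824
Step 3: (Nd/1e16)^(-0.75) = (0.0987)^(-0.75) = 5.678873
Step 4: Vbr = 60 * 2.075824 * 5.678873 = 707.3 V

707.3


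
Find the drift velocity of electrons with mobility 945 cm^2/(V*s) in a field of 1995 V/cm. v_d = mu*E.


Step 1: v_d = mu * E
Step 2: v_d = 945 * 1995 = 1885275
Step 3: v_d = 1.89e+06 cm/s

1.89e+06


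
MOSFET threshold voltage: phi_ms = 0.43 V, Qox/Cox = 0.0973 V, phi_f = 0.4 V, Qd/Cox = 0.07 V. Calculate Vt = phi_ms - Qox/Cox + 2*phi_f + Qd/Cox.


Step 1: Vt = phi_ms - Qox/Cox + 2*phi_f + Qd/Cox
Step 2: Vt = 0.43 - 0.0973 + 2*0.4 + 0.07
Step 3: Vt = 0.43 - 0.0973 + 0.8 + 0.07
Step 4: Vt = 1.2027 V

1.2027


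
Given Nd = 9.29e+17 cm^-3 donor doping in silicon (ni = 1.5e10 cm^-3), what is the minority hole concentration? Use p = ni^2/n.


Step 1: Since Nd >> ni, n ≈ Nd = 9.29e+17 cm^-3
Step 2: p = ni^2 / n = (1.5e10)^2 / 9.29e+17
Step 3: p = 2.25e20 / 9.29e+17 = 2.42e+02 cm^-3

2.42e+02


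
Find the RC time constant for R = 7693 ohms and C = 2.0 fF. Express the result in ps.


Step 1: tau = R * C
Step 2: tau = 7693 * 2.0 fF = 7693 * 2.0e-15 F
Step 3: tau = 1.5386e-11 s = 15.386 ps

15.386


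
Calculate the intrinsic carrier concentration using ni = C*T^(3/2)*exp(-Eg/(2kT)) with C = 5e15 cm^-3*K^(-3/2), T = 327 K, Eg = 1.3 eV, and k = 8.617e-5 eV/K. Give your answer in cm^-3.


Step 1: Compute kT = 8.617e-5 * 327 = 0.02817759 eV
Step 2: Exponent = -Eg/(2kT) = -1.3/(2*0.02817759) = -23.06798
Step 3: T^(3/2) = 327^1.5 = 5913.19
Step 4: ni = 5e15 * 5913.19 * exp(-23.06798) = 2.83e+09 cm^-3

2.83e+09


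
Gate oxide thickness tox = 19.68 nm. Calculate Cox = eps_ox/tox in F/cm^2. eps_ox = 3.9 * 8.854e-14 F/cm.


Step 1: eps_ox = 3.9 * 8.854e-14 = 3.45306e-13 F/cm
Step 2: tox in cm = 19.68 nm * 1e-7 = 1.9680e-06 cm
Step 3: Cox = 3.45306e-13 / 1.9680e-06 = 1.75e-07 F/cm^2

1.75e-07


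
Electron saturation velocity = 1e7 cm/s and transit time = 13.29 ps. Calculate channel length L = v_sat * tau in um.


Step 1: tau in seconds = 13.29 ps * 1e-12 = 1.3290e-11 s
Step 2: L = v_sat * tau = 1e7 * 1.3290e-11 = 1.3290e-04 cm
Step 3: L in um = 1.3290e-04 * 1e4 = 1.329 um

1.329


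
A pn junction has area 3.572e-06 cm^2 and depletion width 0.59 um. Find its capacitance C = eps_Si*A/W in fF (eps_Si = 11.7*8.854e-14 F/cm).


Step 1: eps_Si = 11.7 * 8.854e-14 = 1.035918e-12 F/cm
Step 2: W in cm = 0.59 * 1e-4 = 5.90e-05 cm
Step 3: C = 1.035918e-12 * 3.572e-06 / 5.90e-05 = 6.271693e-14 F
Step 4: C = 62.72 fF

62.72


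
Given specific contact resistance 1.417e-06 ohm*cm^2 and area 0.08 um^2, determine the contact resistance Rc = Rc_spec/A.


Step 1: Convert area to cm^2: 0.08 um^2 = 8.0000e-10 cm^2
Step 2: Rc = Rc_spec / A = 1.417e-06 / 8.0000e-10
Step 3: Rc = 1.77e+03 ohms

1.77e+03


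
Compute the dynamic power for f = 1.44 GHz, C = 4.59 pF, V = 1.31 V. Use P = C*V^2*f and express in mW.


Step 1: V^2 = 1.31^2 = 1.7161 V^2
Step 2: P = C*V^2*f = 4.59e-12 F * 1.7161 * 1.44e9 Hz
Step 3: P = 1.134273456e-02 W
Step 4: P = 11.343 mW

11.343


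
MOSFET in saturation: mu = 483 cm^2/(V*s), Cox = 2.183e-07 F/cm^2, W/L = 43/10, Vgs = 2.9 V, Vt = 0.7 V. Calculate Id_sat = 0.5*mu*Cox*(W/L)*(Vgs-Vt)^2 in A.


Step 1: Overdrive voltage Vov = Vgs - Vt = 2.9 - 0.7 = 2.2 V
Step 2: W/L = 43/10 = 4.3
Step 3: Id = 0.5 * 483 * 2.183e-07 * 4.3 * 2.2^2
Step 4: Id = 1.10e-03 A

1.10e-03


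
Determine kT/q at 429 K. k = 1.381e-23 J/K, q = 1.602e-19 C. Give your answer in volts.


Step 1: kT = 1.381e-23 * 429 = 5.92449e-21 J
Step 2: Vt = kT/q = 5.92449e-21 / 1.602e-19
Step 3: Vt = 0.03698 V

0.03698


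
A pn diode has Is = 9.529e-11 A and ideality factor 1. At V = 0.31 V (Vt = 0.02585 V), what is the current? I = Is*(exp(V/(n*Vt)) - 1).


Step 1: V/(n*Vt) = 0.31/(1*0.02585) = 11.9923
Step 2: exp(11.9923) = 1.6151e+05
Step 3: I = 9.529e-11 * (1.6151e+05 - 1) = 1.54e-05 A

1.54e-05


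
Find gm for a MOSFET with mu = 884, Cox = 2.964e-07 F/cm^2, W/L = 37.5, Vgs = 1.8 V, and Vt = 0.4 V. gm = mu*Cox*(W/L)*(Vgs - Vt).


Step 1: Vov = Vgs - Vt = 1.8 - 0.4 = 1.4 V
Step 2: gm = mu * Cox * (W/L) * Vov
Step 3: gm = 884 * 2.964e-07 * 37.5 * 1.4 = 1.38e-02 S

1.38e-02


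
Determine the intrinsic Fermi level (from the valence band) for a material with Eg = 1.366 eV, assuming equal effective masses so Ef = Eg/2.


Step 1: For an intrinsic semiconductor, the Fermi level sits at midgap.
Step 2: Ef = Eg / 2 = 1.366 / 2 = 0.683 eV

0.683


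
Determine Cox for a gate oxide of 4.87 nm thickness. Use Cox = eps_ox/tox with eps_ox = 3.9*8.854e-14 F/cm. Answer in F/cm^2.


Step 1: eps_ox = 3.9 * 8.854e-14 = 3.45306e-13 F/cm
Step 2: tox in cm = 4.87 nm * 1e-7 = 4.8700e-07 cm
Step 3: Cox = 3.45306e-13 / 4.8700e-07 = 7.09e-07 F/cm^2

7.09e-07


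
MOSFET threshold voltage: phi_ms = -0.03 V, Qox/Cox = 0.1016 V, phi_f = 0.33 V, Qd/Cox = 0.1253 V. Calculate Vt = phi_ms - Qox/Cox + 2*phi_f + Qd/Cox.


Step 1: Vt = phi_ms - Qox/Cox + 2*phi_f + Qd/Cox
Step 2: Vt = -0.03 - 0.1016 + 2*0.33 + 0.1253
Step 3: Vt = -0.03 - 0.1016 + 0.66 + 0.1253
Step 4: Vt = 0.6537 V

0.6537


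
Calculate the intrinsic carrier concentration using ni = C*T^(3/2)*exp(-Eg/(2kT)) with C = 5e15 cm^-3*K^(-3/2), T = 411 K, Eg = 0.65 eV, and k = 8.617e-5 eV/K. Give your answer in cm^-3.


Step 1: Compute kT = 8.617e-5 * 411 = 0.03541587 eV
Step 2: Exponent = -Eg/(2kT) = -0.65/(2*0.03541587) = -9.17668
Step 3: T^(3/2) = 411^1.5 = 8332.26
Step 4: ni = 5e15 * 8332.26 * exp(-9.17668) = 4.31e+15 cm^-3

4.31e+15


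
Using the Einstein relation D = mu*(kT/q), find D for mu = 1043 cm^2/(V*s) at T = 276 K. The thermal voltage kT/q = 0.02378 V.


Step 1: D = mu * (kT/q)
Step 2: D = 1043 * 0.02378
Step 3: D = 24.8 cm^2/s

24.8


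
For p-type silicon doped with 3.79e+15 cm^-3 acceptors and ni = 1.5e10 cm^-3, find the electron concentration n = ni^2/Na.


Step 1: Majority hole concentration p ≈ Na = 3.79e+15 cm^-3
Step 2: n = ni^2 / Na = (1.5e10)^2 / 3.79e+15
Step 3: n = 5.94e+04 cm^-3

5.94e+04


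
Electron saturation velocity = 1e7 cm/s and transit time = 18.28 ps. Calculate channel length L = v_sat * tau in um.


Step 1: tau in seconds = 18.28 ps * 1e-12 = 1.8280e-11 s
Step 2: L = v_sat * tau = 1e7 * 1.8280e-11 = 1.8280e-04 cm
Step 3: L in um = 1.8280e-04 * 1e4 = 1.828 um

1.828


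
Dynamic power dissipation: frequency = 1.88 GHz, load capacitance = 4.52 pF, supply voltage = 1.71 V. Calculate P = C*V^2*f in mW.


Step 1: V^2 = 1.71^2 = 2.9241 V^2
Step 2: P = C*V^2*f = 4.52e-12 F * 2.9241 * 1.88e9 Hz
Step 3: P = 2.484783216e-02 W
Step 4: P = 24.848 mW

24.848


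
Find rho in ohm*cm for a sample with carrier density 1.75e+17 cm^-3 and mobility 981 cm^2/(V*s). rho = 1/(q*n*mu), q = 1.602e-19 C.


Step 1: sigma = q * n * mu = 1.602e-19 * 1.75e+17 * 981 = 2.75023e+01 S/cm
Step 2: rho = 1 / sigma = 1 / 2.75023e+01 = 0.03636 ohm*cm

0.03636


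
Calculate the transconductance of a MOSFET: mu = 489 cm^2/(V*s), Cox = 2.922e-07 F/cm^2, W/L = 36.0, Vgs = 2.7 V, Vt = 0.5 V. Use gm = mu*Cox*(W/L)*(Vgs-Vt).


Step 1: Vov = Vgs - Vt = 2.7 - 0.5 = 2.2 V
Step 2: gm = mu * Cox * (W/L) * Vov
Step 3: gm = 489 * 2.922e-07 * 36.0 * 2.2 = 1.13e-02 S

1.13e-02


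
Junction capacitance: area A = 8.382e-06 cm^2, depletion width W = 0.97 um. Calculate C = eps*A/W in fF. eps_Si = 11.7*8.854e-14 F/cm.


Step 1: eps_Si = 11.7 * 8.854e-14 = 1.035918e-12 F/cm
Step 2: W in cm = 0.97 * 1e-4 = 9.70e-05 cm
Step 3: C = 1.035918e-12 * 8.382e-06 / 9.70e-05 = 8.951613e-14 F
Step 4: C = 89.52 fF

89.52


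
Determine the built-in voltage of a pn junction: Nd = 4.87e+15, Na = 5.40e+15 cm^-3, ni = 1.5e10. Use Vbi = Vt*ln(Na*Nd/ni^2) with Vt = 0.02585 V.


Step 1: Compute Na*Nd/ni^2 = 5.40e+15 * 4.87e+15 / (1.5e10)^2 = 1.1688e+11
Step 2: ln(1.1688e+11) = 25.4844
Step 3: Vbi = 0.02585 * 25.4844 = 0.659 V

0.659


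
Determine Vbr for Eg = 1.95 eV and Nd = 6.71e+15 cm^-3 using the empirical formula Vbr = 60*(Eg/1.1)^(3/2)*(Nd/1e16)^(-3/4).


Step 1: Eg/1.1 = 1.95/1.1 = 1.772727
Step 2: (Eg/1.1)^1.5 = 1.772727^1.5 = 2.360276
Step 3: (Nd/1e16)^(-0.75) = (0.671)^(-0.75) = 1.348833
Step 4: Vbr = 60 * 2.360276 * 1.348833 = 191.0 V

191.0


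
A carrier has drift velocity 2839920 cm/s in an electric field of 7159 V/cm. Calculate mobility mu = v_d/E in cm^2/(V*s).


Step 1: mu = v_d / E
Step 2: mu = 2839920 / 7159
Step 3: mu = 396.69 cm^2/(V*s)

396.69


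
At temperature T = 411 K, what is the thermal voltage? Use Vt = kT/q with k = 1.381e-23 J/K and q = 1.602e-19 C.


Step 1: kT = 1.381e-23 * 411 = 5.67591e-21 J
Step 2: Vt = kT/q = 5.67591e-21 / 1.602e-19
Step 3: Vt = 0.03543 V

0.03543


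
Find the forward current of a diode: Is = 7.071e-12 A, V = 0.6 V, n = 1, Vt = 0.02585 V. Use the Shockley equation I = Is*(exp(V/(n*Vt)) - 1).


Step 1: V/(n*Vt) = 0.6/(1*0.02585) = 23.2108
Step 2: exp(23.2108) = 1.2032e+10
Step 3: I = 7.071e-12 * (1.2032e+10 - 1) = 8.51e-02 A

8.51e-02


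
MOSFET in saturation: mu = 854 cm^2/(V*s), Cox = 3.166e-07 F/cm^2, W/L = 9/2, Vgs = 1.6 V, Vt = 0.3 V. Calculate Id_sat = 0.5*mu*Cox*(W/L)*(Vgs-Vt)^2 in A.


Step 1: Overdrive voltage Vov = Vgs - Vt = 1.6 - 0.3 = 1.3 V
Step 2: W/L = 9/2 = 4.5
Step 3: Id = 0.5 * 854 * 3.166e-07 * 4.5 * 1.3^2
Step 4: Id = 1.03e-03 A

1.03e-03


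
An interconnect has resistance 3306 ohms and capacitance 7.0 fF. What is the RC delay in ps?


Step 1: tau = R * C
Step 2: tau = 3306 * 7.0 fF = 3306 * 7.0e-15 F
Step 3: tau = 2.3142e-11 s = 23.142 ps

23.142


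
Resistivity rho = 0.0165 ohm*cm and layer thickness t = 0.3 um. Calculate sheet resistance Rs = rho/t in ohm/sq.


Step 1: Convert thickness to cm: t = 0.3 um = 3.0000e-05 cm
Step 2: Rs = rho / t = 0.0165 / 3.0000e-05
Step 3: Rs = 550.0 ohm/sq

550.0


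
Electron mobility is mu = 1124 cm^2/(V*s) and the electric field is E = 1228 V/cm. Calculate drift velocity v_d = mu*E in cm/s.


Step 1: v_d = mu * E
Step 2: v_d = 1124 * 1228 = 1380272
Step 3: v_d = 1.38e+06 cm/s

1.38e+06


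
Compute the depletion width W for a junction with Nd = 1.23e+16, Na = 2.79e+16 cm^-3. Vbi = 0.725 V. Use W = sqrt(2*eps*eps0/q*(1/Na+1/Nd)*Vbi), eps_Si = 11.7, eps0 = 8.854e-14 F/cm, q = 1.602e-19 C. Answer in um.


Step 1: 1/Na + 1/Nd = 1/2.79e+16 + 1/1.23e+16 = 1.17143e-16
Step 2: 2*eps*eps0/q = 2*11.7*8.854e-14/1.602e-19 = 1.293281e+07
Step 3: W^2 = 1.293281e+07 * 1.17143e-16 * 0.725 = 1.09837e-09
Step 4: W = sqrt(1.09837e-09) = 3.314e-05 cm = 0.3314 um

0.3314


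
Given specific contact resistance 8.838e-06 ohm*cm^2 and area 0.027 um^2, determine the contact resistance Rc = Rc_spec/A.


Step 1: Convert area to cm^2: 0.027 um^2 = 2.7000e-10 cm^2
Step 2: Rc = Rc_spec / A = 8.838e-06 / 2.7000e-10
Step 3: Rc = 3.27e+04 ohms

3.27e+04


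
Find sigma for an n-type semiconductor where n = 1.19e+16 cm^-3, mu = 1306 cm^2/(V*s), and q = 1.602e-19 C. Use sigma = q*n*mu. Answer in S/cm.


Step 1: sigma = q * n * mu
Step 2: sigma = 1.602e-19 * 1.19e+16 * 1306
Step 3: sigma = 2.490e+00 S/cm

2.490e+00


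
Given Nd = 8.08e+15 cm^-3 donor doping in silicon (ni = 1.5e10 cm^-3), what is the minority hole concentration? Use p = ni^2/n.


Step 1: Since Nd >> ni, n ≈ Nd = 8.08e+15 cm^-3
Step 2: p = ni^2 / n = (1.5e10)^2 / 8.08e+15
Step 3: p = 2.25e20 / 8.08e+15 = 2.78e+04 cm^-3

2.78e+04


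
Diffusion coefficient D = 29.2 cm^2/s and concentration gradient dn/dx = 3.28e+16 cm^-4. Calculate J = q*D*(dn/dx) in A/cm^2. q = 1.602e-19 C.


Step 1: J = q * D * (dn/dx)
Step 2: J = 1.602e-19 * 29.2 * 3.28e+16
Step 3: J = 1.53e-01 A/cm^2

1.53e-01


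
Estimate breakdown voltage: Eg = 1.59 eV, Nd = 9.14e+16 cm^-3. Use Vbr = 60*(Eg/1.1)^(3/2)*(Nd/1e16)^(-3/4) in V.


Step 1: Eg/1.1 = 1.59/1.1 = 1.445455
Step 2: (Eg/1.1)^1.5 = 1.445455^1.5 = 1.737828
Step 3: (Nd/1e16)^(-0.75) = (9.14)^(-0.75) = 0.190235
Step 4: Vbr = 60 * 1.737828 * 0.190235 = 19.8 V

19.8


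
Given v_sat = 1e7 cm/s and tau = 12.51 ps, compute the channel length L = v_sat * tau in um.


Step 1: tau in seconds = 12.51 ps * 1e-12 = 1.2510e-11 s
Step 2: L = v_sat * tau = 1e7 * 1.2510e-11 = 1.2510e-04 cm
Step 3: L in um = 1.2510e-04 * 1e4 = 1.251 um

1.251


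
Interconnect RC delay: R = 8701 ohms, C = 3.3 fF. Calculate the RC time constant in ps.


Step 1: tau = R * C
Step 2: tau = 8701 * 3.3 fF = 8701 * 3.3e-15 F
Step 3: tau = 2.87133e-11 s = 28.7133 ps

28.7133


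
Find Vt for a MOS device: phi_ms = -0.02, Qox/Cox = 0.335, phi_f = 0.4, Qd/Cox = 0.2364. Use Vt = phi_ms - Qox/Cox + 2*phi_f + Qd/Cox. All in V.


Step 1: Vt = phi_ms - Qox/Cox + 2*phi_f + Qd/Cox
Step 2: Vt = -0.02 - 0.335 + 2*0.4 + 0.2364
Step 3: Vt = -0.02 - 0.335 + 0.8 + 0.2364
Step 4: Vt = 0.6814 V

0.6814


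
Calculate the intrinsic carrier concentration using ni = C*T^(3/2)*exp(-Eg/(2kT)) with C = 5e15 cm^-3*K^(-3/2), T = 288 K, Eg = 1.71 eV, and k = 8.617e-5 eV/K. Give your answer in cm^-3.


Step 1: Compute kT = 8.617e-5 * 288 = 0.02481696 eV
Step 2: Exponent = -Eg/(2kT) = -1.71/(2*0.02481696) = -34.45225
Step 3: T^(3/2) = 288^1.5 = 4887.52
Step 4: ni = 5e15 * 4887.52 * exp(-34.45225) = 2.66e+04 cm^-3

2.66e+04


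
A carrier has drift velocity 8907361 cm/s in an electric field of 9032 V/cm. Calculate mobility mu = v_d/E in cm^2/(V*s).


Step 1: mu = v_d / E
Step 2: mu = 8907361 / 9032
Step 3: mu = 986.2 cm^2/(V*s)

986.2


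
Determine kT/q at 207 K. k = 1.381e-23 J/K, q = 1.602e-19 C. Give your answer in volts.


Step 1: kT = 1.381e-23 * 207 = 2.85867e-21 J
Step 2: Vt = kT/q = 2.85867e-21 / 1.602e-19
Step 3: Vt = 0.01784 V

0.01784


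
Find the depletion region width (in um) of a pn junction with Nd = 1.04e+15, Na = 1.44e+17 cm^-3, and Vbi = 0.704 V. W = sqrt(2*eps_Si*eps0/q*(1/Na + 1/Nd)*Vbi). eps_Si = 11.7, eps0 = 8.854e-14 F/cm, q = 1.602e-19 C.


Step 1: 1/Na + 1/Nd = 1/1.44e+17 + 1/1.04e+15 = 9.68483e-16
Step 2: 2*eps*eps0/q = 2*11.7*8.854e-14/1.602e-19 = 1.293281e+07
Step 3: W^2 = 1.293281e+07 * 9.68483e-16 * 0.704 = 8.81775e-09
Step 4: W = sqrt(8.81775e-09) = 9.390e-05 cm = 0.939 um

0.939


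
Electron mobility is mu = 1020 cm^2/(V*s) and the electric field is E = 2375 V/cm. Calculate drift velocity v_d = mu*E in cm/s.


Step 1: v_d = mu * E
Step 2: v_d = 1020 * 2375 = 2422500
Step 3: v_d = 2.42e+06 cm/s

2.42e+06


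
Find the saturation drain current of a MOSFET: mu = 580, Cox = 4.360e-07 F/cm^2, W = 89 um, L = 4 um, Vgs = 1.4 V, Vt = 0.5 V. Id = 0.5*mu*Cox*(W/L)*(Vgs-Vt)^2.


Step 1: Overdrive voltage Vov = Vgs - Vt = 1.4 - 0.5 = 0.9 V
Step 2: W/L = 89/4 = 22.25
Step 3: Id = 0.5 * 580 * 4.360e-07 * 22.25 * 0.9^2
Step 4: Id = 2.28e-03 A

2.28e-03


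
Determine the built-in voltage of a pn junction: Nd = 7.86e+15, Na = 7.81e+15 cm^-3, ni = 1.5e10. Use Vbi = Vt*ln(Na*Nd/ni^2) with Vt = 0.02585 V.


Step 1: Compute Na*Nd/ni^2 = 7.81e+15 * 7.86e+15 / (1.5e10)^2 = 2.7283e+11
Step 2: ln(2.7283e+11) = 26.3321
Step 3: Vbi = 0.02585 * 26.3321 = 0.681 V

0.681


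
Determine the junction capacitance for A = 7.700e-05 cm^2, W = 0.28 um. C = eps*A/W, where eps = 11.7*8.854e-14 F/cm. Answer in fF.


Step 1: eps_Si = 11.7 * 8.854e-14 = 1.035918e-12 F/cm
Step 2: W in cm = 0.28 * 1e-4 = 2.80e-05 cm
Step 3: C = 1.035918e-12 * 7.700e-05 / 2.80e-05 = 2.848774e-12 F
Step 4: C = 2848.77 fF

2848.77


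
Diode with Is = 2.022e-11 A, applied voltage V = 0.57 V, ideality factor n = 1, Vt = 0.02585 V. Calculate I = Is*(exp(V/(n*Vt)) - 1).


Step 1: V/(n*Vt) = 0.57/(1*0.02585) = 22.0503
Step 2: exp(22.0503) = 3.7698e+09
Step 3: I = 2.022e-11 * (3.7698e+09 - 1) = 7.62e-02 A

7.62e-02


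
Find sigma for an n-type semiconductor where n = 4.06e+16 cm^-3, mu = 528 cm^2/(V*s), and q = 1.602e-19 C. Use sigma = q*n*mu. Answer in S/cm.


Step 1: sigma = q * n * mu
Step 2: sigma = 1.602e-19 * 4.06e+16 * 528
Step 3: sigma = 3.434e+00 S/cm

3.434e+00


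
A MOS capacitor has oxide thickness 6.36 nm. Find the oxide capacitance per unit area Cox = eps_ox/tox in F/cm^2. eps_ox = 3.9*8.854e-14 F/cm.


Step 1: eps_ox = 3.9 * 8.854e-14 = 3.45306e-13 F/cm
Step 2: tox in cm = 6.36 nm * 1e-7 = 6.3600e-07 cm
Step 3: Cox = 3.45306e-13 / 6.3600e-07 = 5.43e-07 F/cm^2

5.43e-07


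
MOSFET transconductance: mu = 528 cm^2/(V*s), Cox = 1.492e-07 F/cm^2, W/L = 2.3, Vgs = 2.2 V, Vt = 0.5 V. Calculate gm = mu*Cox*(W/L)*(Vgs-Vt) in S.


Step 1: Vov = Vgs - Vt = 2.2 - 0.5 = 1.7 V
Step 2: gm = mu * Cox * (W/L) * Vov
Step 3: gm = 528 * 1.492e-07 * 2.3 * 1.7 = 3.08e-04 S

3.08e-04


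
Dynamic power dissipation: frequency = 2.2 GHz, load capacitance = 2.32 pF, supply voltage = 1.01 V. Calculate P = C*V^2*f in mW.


Step 1: V^2 = 1.01^2 = 1.0201 V^2
Step 2: P = C*V^2*f = 2.32e-12 F * 1.0201 * 2.2e9 Hz
Step 3: P = 5.2065904e-03 W
Step 4: P = 5.207 mW

5.207


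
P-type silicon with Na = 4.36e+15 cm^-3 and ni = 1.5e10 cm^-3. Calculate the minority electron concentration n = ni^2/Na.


Step 1: Majority hole concentration p ≈ Na = 4.36e+15 cm^-3
Step 2: n = ni^2 / Na = (1.5e10)^2 / 4.36e+15
Step 3: n = 5.16e+04 cm^-3

5.16e+04


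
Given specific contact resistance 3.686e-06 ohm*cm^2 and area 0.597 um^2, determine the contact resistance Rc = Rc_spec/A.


Step 1: Convert area to cm^2: 0.597 um^2 = 5.9700e-09 cm^2
Step 2: Rc = Rc_spec / A = 3.686e-06 / 5.9700e-09
Step 3: Rc = 6.17e+02 ohms

6.17e+02


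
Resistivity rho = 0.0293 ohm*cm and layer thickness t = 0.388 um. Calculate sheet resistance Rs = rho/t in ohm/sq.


Step 1: Convert thickness to cm: t = 0.388 um = 3.8800e-05 cm
Step 2: Rs = rho / t = 0.0293 / 3.8800e-05
Step 3: Rs = 755.2 ohm/sq

755.2


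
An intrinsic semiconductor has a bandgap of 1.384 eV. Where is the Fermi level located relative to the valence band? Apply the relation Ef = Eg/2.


Step 1: For an intrinsic semiconductor, the Fermi level sits at midgap.
Step 2: Ef = Eg / 2 = 1.384 / 2 = 0.692 eV

0.692


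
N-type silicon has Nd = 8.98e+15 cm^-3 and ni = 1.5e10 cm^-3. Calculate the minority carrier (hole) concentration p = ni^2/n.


Step 1: Since Nd >> ni, n ≈ Nd = 8.98e+15 cm^-3
Step 2: p = ni^2 / n = (1.5e10)^2 / 8.98e+15
Step 3: p = 2.25e20 / 8.98e+15 = 2.51e+04 cm^-3

2.51e+04


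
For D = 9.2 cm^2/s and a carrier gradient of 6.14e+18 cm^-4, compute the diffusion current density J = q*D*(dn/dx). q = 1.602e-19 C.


Step 1: J = q * D * (dn/dx)
Step 2: J = 1.602e-19 * 9.2 * 6.14e+18
Step 3: J = 9.05e+00 A/cm^2

9.05e+00


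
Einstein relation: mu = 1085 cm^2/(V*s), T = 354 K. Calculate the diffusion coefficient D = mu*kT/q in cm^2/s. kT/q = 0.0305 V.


Step 1: D = mu * (kT/q)
Step 2: D = 1085 * 0.0305
Step 3: D = 33.09 cm^2/s

33.09


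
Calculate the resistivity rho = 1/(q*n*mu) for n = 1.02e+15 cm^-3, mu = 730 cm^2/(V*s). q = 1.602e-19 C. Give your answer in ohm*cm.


Step 1: sigma = q * n * mu = 1.602e-19 * 1.02e+15 * 730 = 1.19285e-01 S/cm
Step 2: rho = 1 / sigma = 1 / 1.19285e-01 = 8.383 ohm*cm

8.383


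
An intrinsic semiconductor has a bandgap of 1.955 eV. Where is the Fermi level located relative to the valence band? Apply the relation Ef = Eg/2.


Step 1: For an intrinsic semiconductor, the Fermi level sits at midgap.
Step 2: Ef = Eg / 2 = 1.955 / 2 = 0.9775 eV

0.9775


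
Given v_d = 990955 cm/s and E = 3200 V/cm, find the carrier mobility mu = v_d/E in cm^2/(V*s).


Step 1: mu = v_d / E
Step 2: mu = 990955 / 3200
Step 3: mu = 309.67 cm^2/(V*s)

309.67


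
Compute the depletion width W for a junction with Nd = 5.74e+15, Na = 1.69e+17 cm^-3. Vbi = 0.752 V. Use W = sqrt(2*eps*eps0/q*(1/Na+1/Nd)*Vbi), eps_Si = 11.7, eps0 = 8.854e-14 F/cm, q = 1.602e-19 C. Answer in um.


Step 1: 1/Na + 1/Nd = 1/1.69e+17 + 1/5.74e+15 = 1.80133e-16
Step 2: 2*eps*eps0/q = 2*11.7*8.854e-14/1.602e-19 = 1.293281e+07
Step 3: W^2 = 1.293281e+07 * 1.80133e-16 * 0.752 = 1.75188e-09
Step 4: W = sqrt(1.75188e-09) = 4.186e-05 cm = 0.4186 um

0.4186


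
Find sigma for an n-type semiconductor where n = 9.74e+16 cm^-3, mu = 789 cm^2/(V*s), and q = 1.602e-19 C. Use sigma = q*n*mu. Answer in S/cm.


Step 1: sigma = q * n * mu
Step 2: sigma = 1.602e-19 * 9.74e+16 * 789
Step 3: sigma = 1.231e+01 S/cm

1.231e+01


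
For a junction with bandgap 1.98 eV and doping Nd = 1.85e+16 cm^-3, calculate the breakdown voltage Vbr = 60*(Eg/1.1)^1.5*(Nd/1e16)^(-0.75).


Step 1: Eg/1.1 = 1.98/1.1 = 1.800000
Step 2: (Eg/1.1)^1.5 = 1.800000^1.5 = 2.414953
Step 3: (Nd/1e16)^(-0.75) = (1.85)^(-0.75) = 0.630407
Step 4: Vbr = 60 * 2.414953 * 0.630407 = 91.3 V

91.3


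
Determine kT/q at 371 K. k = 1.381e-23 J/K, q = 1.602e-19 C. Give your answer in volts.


Step 1: kT = 1.381e-23 * 371 = 5.12351e-21 J
Step 2: Vt = kT/q = 5.12351e-21 / 1.602e-19
Step 3: Vt = 0.03198 V

0.03198


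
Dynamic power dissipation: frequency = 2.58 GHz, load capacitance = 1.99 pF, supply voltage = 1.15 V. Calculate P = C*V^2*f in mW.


Step 1: V^2 = 1.15^2 = 1.3225 V^2
Step 2: P = C*V^2*f = 1.99e-12 F * 1.3225 * 2.58e9 Hz
Step 3: P = 6.7899795e-03 W
Step 4: P = 6.79 mW

6.79


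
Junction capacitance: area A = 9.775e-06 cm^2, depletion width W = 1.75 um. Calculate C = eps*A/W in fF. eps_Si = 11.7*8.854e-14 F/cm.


Step 1: eps_Si = 11.7 * 8.854e-14 = 1.035918e-12 F/cm
Step 2: W in cm = 1.75 * 1e-4 = 1.75e-04 cm
Step 3: C = 1.035918e-12 * 9.775e-06 / 1.75e-04 = 5.786342e-14 F
Step 4: C = 57.86 fF

57.86


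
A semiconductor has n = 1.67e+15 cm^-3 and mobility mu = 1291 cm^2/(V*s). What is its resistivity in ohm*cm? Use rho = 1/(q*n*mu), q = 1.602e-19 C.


Step 1: sigma = q * n * mu = 1.602e-19 * 1.67e+15 * 1291 = 3.45386e-01 S/cm
Step 2: rho = 1 / sigma = 1 / 3.45386e-01 = 2.895 ohm*cm

2.895


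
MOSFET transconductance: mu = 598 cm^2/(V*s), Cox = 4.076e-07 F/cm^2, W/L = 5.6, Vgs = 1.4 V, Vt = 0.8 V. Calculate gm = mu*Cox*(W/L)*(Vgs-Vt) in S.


Step 1: Vov = Vgs - Vt = 1.4 - 0.8 = 0.6 V
Step 2: gm = mu * Cox * (W/L) * Vov
Step 3: gm = 598 * 4.076e-07 * 5.6 * 0.6 = 8.19e-04 S

8.19e-04


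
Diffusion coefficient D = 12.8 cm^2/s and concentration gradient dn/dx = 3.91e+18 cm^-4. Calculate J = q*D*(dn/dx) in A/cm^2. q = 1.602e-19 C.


Step 1: J = q * D * (dn/dx)
Step 2: J = 1.602e-19 * 12.8 * 3.91e+18
Step 3: J = 8.02e+00 A/cm^2

8.02e+00


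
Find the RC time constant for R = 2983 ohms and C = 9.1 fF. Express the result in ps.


Step 1: tau = R * C
Step 2: tau = 2983 * 9.1 fF = 2983 * 9.1e-15 F
Step 3: tau = 2.71453e-11 s = 27.1453 ps

27.1453


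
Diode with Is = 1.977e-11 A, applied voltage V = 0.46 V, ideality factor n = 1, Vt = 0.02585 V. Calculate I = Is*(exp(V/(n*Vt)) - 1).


Step 1: V/(n*Vt) = 0.46/(1*0.02585) = 17.7950
Step 2: exp(17.7950) = 5.3490e+07
Step 3: I = 1.977e-11 * (5.3490e+07 - 1) = 1.06e-03 A

1.06e-03


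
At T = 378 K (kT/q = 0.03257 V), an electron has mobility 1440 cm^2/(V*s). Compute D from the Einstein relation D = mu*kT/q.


Step 1: D = mu * (kT/q)
Step 2: D = 1440 * 0.03257
Step 3: D = 46.9 cm^2/s

46.9


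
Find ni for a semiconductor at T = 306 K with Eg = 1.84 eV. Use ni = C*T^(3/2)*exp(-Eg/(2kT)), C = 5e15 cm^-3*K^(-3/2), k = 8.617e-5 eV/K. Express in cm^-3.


Step 1: Compute kT = 8.617e-5 * 306 = 0.02636802 eV
Step 2: Exponent = -Eg/(2kT) = -1.84/(2*0.02636802) = -34.89075
Step 3: T^(3/2) = 306^1.5 = 5352.81
Step 4: ni = 5e15 * 5352.81 * exp(-34.89075) = 1.88e+04 cm^-3

1.88e+04


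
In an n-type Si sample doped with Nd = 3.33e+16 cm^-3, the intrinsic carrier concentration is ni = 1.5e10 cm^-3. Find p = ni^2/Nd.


Step 1: Since Nd >> ni, n ≈ Nd = 3.33e+16 cm^-3
Step 2: p = ni^2 / n = (1.5e10)^2 / 3.33e+16
Step 3: p = 2.25e20 / 3.33e+16 = 6.76e+03 cm^-3

6.76e+03


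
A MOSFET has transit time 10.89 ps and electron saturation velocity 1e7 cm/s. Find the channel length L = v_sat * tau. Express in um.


Step 1: tau in seconds = 10.89 ps * 1e-12 = 1.0890e-11 s
Step 2: L = v_sat * tau = 1e7 * 1.0890e-11 = 1.0890e-04 cm
Step 3: L in um = 1.0890e-04 * 1e4 = 1.089 um

1.089


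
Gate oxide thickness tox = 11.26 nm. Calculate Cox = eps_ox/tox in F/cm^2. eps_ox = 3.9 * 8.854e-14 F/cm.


Step 1: eps_ox = 3.9 * 8.854e-14 = 3.45306e-13 F/cm
Step 2: tox in cm = 11.26 nm * 1e-7 = 1.1260e-06 cm
Step 3: Cox = 3.45306e-13 / 1.1260e-06 = 3.07e-07 F/cm^2

3.07e-07


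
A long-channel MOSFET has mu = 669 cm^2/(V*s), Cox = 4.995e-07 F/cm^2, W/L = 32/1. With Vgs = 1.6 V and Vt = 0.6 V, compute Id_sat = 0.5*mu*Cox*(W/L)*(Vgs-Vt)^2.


Step 1: Overdrive voltage Vov = Vgs - Vt = 1.6 - 0.6 = 1.0 V
Step 2: W/L = 32/1 = 32
Step 3: Id = 0.5 * 669 * 4.995e-07 * 32 * 1.0^2
Step 4: Id = 5.35e-03 A

5.35e-03


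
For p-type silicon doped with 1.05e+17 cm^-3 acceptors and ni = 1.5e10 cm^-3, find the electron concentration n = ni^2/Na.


Step 1: Majority hole concentration p ≈ Na = 1.05e+17 cm^-3
Step 2: n = ni^2 / Na = (1.5e10)^2 / 1.05e+17
Step 3: n = 2.14e+03 cm^-3

2.14e+03


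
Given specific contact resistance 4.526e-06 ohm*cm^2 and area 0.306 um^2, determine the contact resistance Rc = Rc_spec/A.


Step 1: Convert area to cm^2: 0.306 um^2 = 3.0600e-09 cm^2
Step 2: Rc = Rc_spec / A = 4.526e-06 / 3.0600e-09
Step 3: Rc = 1.48e+03 ohms

1.48e+03


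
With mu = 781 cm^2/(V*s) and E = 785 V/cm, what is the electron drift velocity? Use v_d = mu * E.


Step 1: v_d = mu * E
Step 2: v_d = 781 * 785 = 613085
Step 3: v_d = 6.13e+05 cm/s

6.13e+05


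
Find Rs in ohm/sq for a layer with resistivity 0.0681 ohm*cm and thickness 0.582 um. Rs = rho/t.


Step 1: Convert thickness to cm: t = 0.582 um = 5.8200e-05 cm
Step 2: Rs = rho / t = 0.0681 / 5.8200e-05
Step 3: Rs = 1170.1 ohm/sq

1170.1


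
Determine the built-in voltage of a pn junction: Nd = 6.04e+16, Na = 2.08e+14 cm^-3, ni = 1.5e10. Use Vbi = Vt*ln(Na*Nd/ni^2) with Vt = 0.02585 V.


Step 1: Compute Na*Nd/ni^2 = 2.08e+14 * 6.04e+16 / (1.5e10)^2 = 5.5836e+10
Step 2: ln(5.5836e+10) = 24.7457
Step 3: Vbi = 0.02585 * 24.7457 = 0.64 V

0.64


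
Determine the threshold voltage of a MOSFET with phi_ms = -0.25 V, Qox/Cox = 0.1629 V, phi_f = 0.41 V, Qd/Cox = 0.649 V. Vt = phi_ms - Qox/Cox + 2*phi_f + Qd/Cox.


Step 1: Vt = phi_ms - Qox/Cox + 2*phi_f + Qd/Cox
Step 2: Vt = -0.25 - 0.1629 + 2*0.41 + 0.649
Step 3: Vt = -0.25 - 0.1629 + 0.82 + 0.649
Step 4: Vt = 1.0561 V

1.0561


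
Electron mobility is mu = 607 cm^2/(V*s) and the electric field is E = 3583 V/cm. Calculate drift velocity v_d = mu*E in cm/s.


Step 1: v_d = mu * E
Step 2: v_d = 607 * 3583 = 2174881
Step 3: v_d = 2.17e+06 cm/s

2.17e+06


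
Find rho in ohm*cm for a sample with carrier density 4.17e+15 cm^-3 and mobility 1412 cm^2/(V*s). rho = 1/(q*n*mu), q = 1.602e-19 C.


Step 1: sigma = q * n * mu = 1.602e-19 * 4.17e+15 * 1412 = 9.43264e-01 S/cm
Step 2: rho = 1 / sigma = 1 / 9.43264e-01 = 1.06 ohm*cm

1.06


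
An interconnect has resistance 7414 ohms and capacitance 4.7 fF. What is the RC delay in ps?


Step 1: tau = R * C
Step 2: tau = 7414 * 4.7 fF = 7414 * 4.7e-15 F
Step 3: tau = 3.48458e-11 s = 34.8458 ps

34.8458


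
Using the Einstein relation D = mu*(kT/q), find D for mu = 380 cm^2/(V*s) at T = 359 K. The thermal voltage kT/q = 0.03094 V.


Step 1: D = mu * (kT/q)
Step 2: D = 380 * 0.03094
Step 3: D = 11.76 cm^2/s

11.76


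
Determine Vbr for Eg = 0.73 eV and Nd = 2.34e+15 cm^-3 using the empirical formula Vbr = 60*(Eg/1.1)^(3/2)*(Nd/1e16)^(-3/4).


Step 1: Eg/1.1 = 0.73/1.1 = 0.663636
Step 2: (Eg/1.1)^1.5 = 0.663636^1.5 = 0.540623
Step 3: (Nd/1e16)^(-0.75) = (0.234)^(-0.75) = 2.972269
Step 4: Vbr = 60 * 0.540623 * 2.972269 = 96.4 V

96.4


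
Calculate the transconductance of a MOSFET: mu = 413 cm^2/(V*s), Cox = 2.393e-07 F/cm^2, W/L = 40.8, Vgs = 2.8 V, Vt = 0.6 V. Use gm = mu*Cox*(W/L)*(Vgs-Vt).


Step 1: Vov = Vgs - Vt = 2.8 - 0.6 = 2.2 V
Step 2: gm = mu * Cox * (W/L) * Vov
Step 3: gm = 413 * 2.393e-07 * 40.8 * 2.2 = 8.87e-03 S

8.87e-03


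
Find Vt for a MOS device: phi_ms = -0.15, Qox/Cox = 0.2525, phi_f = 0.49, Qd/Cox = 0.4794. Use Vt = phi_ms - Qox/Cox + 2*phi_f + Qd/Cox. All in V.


Step 1: Vt = phi_ms - Qox/Cox + 2*phi_f + Qd/Cox
Step 2: Vt = -0.15 - 0.2525 + 2*0.49 + 0.4794
Step 3: Vt = -0.15 - 0.2525 + 0.98 + 0.4794
Step 4: Vt = 1.0569 V

1.0569


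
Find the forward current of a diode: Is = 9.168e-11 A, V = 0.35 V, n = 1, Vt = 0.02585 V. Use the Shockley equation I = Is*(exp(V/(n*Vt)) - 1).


Step 1: V/(n*Vt) = 0.35/(1*0.02585) = 13.5397
Step 2: exp(13.5397) = 7.5896e+05
Step 3: I = 9.168e-11 * (7.5896e+05 - 1) = 6.96e-05 A

6.96e-05


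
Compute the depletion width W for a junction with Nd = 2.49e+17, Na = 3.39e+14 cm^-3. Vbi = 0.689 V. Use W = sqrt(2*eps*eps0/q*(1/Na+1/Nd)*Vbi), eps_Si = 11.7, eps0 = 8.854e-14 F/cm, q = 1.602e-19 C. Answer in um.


Step 1: 1/Na + 1/Nd = 1/3.39e+14 + 1/2.49e+17 = 2.95387e-15
Step 2: 2*eps*eps0/q = 2*11.7*8.854e-14/1.602e-19 = 1.293281e+07
Step 3: W^2 = 1.293281e+07 * 2.95387e-15 * 0.689 = 2.63211e-08
Step 4: W = sqrt(2.63211e-08) = 1.622e-04 cm = 1.622 um

1.622


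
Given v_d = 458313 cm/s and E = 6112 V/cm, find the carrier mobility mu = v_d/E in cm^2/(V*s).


Step 1: mu = v_d / E
Step 2: mu = 458313 / 6112
Step 3: mu = 74.99 cm^2/(V*s)

74.99


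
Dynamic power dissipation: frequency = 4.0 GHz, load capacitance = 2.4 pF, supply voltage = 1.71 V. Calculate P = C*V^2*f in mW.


Step 1: V^2 = 1.71^2 = 2.9241 V^2
Step 2: P = C*V^2*f = 2.4e-12 F * 2.9241 * 4.0e9 Hz
Step 3: P = 2.807136e-02 W
Step 4: P = 28.071 mW

28.071


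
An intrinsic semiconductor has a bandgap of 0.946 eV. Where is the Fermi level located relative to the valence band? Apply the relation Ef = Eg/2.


Step 1: For an intrinsic semiconductor, the Fermi level sits at midgap.
Step 2: Ef = Eg / 2 = 0.946 / 2 = 0.473 eV

0.473


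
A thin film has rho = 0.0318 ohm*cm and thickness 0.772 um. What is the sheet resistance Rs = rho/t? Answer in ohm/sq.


Step 1: Convert thickness to cm: t = 0.772 um = 7.7200e-05 cm
Step 2: Rs = rho / t = 0.0318 / 7.7200e-05
Step 3: Rs = 411.9 ohm/sq

411.9


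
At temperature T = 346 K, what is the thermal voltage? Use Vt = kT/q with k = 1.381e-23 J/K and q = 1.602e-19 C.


Step 1: kT = 1.381e-23 * 346 = 4.77826e-21 J
Step 2: Vt = kT/q = 4.77826e-21 / 1.602e-19
Step 3: Vt = 0.02983 V

0.02983


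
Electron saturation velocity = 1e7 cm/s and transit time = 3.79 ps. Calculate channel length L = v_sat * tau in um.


Step 1: tau in seconds = 3.79 ps * 1e-12 = 3.7900e-12 s
Step 2: L = v_sat * tau = 1e7 * 3.7900e-12 = 3.7900e-05 cm
Step 3: L in um = 3.7900e-05 * 1e4 = 0.379 um

0.379


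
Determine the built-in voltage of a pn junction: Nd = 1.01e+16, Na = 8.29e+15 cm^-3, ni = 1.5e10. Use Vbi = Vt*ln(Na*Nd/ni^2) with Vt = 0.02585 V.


Step 1: Compute Na*Nd/ni^2 = 8.29e+15 * 1.01e+16 / (1.5e10)^2 = 3.7213e+11
Step 2: ln(3.7213e+11) = 26.6425
Step 3: Vbi = 0.02585 * 26.6425 = 0.689 V

0.689


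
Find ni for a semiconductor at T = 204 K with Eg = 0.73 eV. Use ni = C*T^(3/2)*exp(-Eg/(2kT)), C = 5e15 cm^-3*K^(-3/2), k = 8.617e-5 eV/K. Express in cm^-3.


Step 1: Compute kT = 8.617e-5 * 204 = 0.01757868 eV
Step 2: Exponent = -Eg/(2kT) = -0.73/(2*0.01757868) = -20.76379
Step 3: T^(3/2) = 204^1.5 = 2913.70
Step 4: ni = 5e15 * 2913.70 * exp(-20.76379) = 1.40e+10 cm^-3

1.40e+10


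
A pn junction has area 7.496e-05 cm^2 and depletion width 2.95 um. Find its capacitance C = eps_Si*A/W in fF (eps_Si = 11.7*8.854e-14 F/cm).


Step 1: eps_Si = 11.7 * 8.854e-14 = 1.035918e-12 F/cm
Step 2: W in cm = 2.95 * 1e-4 = 2.95e-04 cm
Step 3: C = 1.035918e-12 * 7.496e-05 / 2.95e-04 = 2.632285e-13 F
Step 4: C = 263.23 fF

263.23


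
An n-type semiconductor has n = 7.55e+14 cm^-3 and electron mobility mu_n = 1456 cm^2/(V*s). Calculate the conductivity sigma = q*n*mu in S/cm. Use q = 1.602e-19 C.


Step 1: sigma = q * n * mu
Step 2: sigma = 1.602e-19 * 7.55e+14 * 1456
Step 3: sigma = 1.761e-01 S/cm

1.761e-01


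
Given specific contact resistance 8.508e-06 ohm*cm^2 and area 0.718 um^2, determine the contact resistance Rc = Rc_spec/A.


Step 1: Convert area to cm^2: 0.718 um^2 = 7.1800e-09 cm^2
Step 2: Rc = Rc_spec / A = 8.508e-06 / 7.1800e-09
Step 3: Rc = 1.18e+03 ohms

1.18e+03


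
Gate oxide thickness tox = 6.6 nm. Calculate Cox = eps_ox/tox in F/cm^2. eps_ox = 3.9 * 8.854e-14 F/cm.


Step 1: eps_ox = 3.9 * 8.854e-14 = 3.45306e-13 F/cm
Step 2: tox in cm = 6.6 nm * 1e-7 = 6.6000e-07 cm
Step 3: Cox = 3.45306e-13 / 6.6000e-07 = 5.23e-07 F/cm^2

5.23e-07


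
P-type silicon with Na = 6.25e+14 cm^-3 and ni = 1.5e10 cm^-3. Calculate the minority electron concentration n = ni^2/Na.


Step 1: Majority hole concentration p ≈ Na = 6.25e+14 cm^-3
Step 2: n = ni^2 / Na = (1.5e10)^2 / 6.25e+14
Step 3: n = 3.60e+05 cm^-3

3.60e+05


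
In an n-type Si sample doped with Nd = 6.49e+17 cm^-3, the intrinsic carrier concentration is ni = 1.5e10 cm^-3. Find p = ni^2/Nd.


Step 1: Since Nd >> ni, n ≈ Nd = 6.49e+17 cm^-3
Step 2: p = ni^2 / n = (1.5e10)^2 / 6.49e+17
Step 3: p = 2.25e20 / 6.49e+17 = 3.47e+02 cm^-3

3.47e+02


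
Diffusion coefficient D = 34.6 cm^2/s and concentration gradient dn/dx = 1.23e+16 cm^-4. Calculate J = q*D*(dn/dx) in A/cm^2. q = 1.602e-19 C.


Step 1: J = q * D * (dn/dx)
Step 2: J = 1.602e-19 * 34.6 * 1.23e+16
Step 3: J = 6.82e-02 A/cm^2

6.82e-02


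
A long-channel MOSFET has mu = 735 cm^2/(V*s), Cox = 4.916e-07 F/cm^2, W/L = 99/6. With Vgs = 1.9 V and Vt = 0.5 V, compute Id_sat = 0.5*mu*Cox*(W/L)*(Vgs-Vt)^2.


Step 1: Overdrive voltage Vov = Vgs - Vt = 1.9 - 0.5 = 1.4 V
Step 2: W/L = 99/6 = 16.5
Step 3: Id = 0.5 * 735 * 4.916e-07 * 16.5 * 1.4^2
Step 4: Id = 5.84e-03 A

5.84e-03


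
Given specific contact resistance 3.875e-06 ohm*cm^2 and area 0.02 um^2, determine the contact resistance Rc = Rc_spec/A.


Step 1: Convert area to cm^2: 0.02 um^2 = 2.0000e-10 cm^2
Step 2: Rc = Rc_spec / A = 3.875e-06 / 2.0000e-10
Step 3: Rc = 1.94e+04 ohms

1.94e+04


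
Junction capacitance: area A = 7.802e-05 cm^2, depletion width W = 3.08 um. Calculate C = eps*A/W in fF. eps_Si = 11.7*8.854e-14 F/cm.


Step 1: eps_Si = 11.7 * 8.854e-14 = 1.035918e-12 F/cm
Step 2: W in cm = 3.08 * 1e-4 = 3.08e-04 cm
Step 3: C = 1.035918e-12 * 7.802e-05 / 3.08e-04 = 2.624101e-13 F
Step 4: C = 262.41 fF

262.41


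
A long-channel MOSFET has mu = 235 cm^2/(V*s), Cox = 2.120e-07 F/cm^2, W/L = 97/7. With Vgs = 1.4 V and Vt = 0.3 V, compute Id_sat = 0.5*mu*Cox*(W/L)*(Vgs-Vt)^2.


Step 1: Overdrive voltage Vov = Vgs - Vt = 1.4 - 0.3 = 1.1 V
Step 2: W/L = 97/7 = 13.8571
Step 3: Id = 0.5 * 235 * 2.120e-07 * 13.8571 * 1.1^2
Step 4: Id = 4.18e-04 A

4.18e-04


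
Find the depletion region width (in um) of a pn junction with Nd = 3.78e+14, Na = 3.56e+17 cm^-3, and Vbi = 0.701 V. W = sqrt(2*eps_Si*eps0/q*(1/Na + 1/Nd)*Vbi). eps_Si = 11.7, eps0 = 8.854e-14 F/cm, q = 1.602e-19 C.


Step 1: 1/Na + 1/Nd = 1/3.56e+17 + 1/3.78e+14 = 2.64831e-15
Step 2: 2*eps*eps0/q = 2*11.7*8.854e-14/1.602e-19 = 1.293281e+07
Step 3: W^2 = 1.293281e+07 * 2.64831e-15 * 0.701 = 2.40093e-08
Step 4: W = sqrt(2.40093e-08) = 1.549e-04 cm = 1.549 um

1.549


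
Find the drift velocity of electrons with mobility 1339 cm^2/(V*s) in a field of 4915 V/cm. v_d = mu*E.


Step 1: v_d = mu * E
Step 2: v_d = 1339 * 4915 = 6581185
Step 3: v_d = 6.58e+06 cm/s

6.58e+06
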